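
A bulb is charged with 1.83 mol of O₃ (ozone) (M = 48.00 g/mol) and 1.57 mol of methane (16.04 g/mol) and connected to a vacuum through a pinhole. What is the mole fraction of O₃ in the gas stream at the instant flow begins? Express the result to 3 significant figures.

The effusion rate of species i is ∝ p_i/√M_i ∝ n_i/√M_i.
So x_O₃ in the escaping gas = (n_O₃/√M_O₃) / Σ(n_i/√M_i)
= (1.83/√48.00) / (1.83/√48.00 + 1.57/√16.04) = 0.2641/(0.2641 + 0.3920) = 0.403.

0.403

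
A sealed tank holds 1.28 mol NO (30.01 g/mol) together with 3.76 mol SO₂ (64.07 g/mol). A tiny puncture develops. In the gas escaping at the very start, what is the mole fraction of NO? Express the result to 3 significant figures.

0.332

Rate_i ∝ x_i/√M_i (Graham's law weighted by mole fraction), so the effusate composition follows n_i/√M_i.
So x_NO in the escaping gas = (n_NO/√M_NO) / Σ(n_i/√M_i)
= (1.28/√30.01) / (1.28/√30.01 + 3.76/√64.07) = 0.2337/(0.2337 + 0.4697) = 0.332.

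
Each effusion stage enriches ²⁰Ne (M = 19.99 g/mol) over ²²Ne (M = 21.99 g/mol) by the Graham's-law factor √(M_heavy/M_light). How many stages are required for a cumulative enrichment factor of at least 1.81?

13

With α = √(21.99/19.99) per stage, ln α = ½ ln(1.10005) = 0.04768.
Need α^N ≥ 1.81 ⇒ N ≥ ln(1.81) / ln α = 0.5933 / 0.04768 = 12.44.
Rounding up, N = 13 stages.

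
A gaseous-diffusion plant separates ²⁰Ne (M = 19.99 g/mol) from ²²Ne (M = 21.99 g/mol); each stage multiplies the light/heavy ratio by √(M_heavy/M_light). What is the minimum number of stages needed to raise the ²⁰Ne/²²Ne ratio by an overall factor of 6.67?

With α = √(21.99/19.99) per stage, ln α = ½ ln(1.10005) = 0.04768.
Need α^N ≥ 6.67 ⇒ N ≥ ln(6.67) / ln α = 1.898 / 0.04768 = 39.80.
Rounding up, N = 40 stages.

40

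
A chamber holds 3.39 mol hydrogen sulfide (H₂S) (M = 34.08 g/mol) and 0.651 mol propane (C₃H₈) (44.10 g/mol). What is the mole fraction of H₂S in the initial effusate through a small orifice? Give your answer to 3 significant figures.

0.856

Rate_i ∝ x_i/√M_i (Graham's law weighted by mole fraction), so the effusate composition follows n_i/√M_i.
Mole fraction of H₂S in the effusate = (n_H₂S/√M_H₂S) / (n_H₂S/√M_H₂S + n_C₃H₈/√M_C₃H₈)
= (3.39/√34.08) / (3.39/√34.08 + 0.651/√44.10) = 0.5807/(0.5807 + 0.09803) = 0.856.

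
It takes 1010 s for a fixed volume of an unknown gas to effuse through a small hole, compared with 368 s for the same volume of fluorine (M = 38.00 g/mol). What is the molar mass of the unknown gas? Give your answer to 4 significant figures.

286.2 g/mol

Using Graham's law: t_X/t_F₂ = √(M_X/M_F₂).
1010/368 = 2.745 = √(M_X/38.00)
M_X = 38.00 × 2.745² = 38.00 × 7.533 = 286.2 g/mol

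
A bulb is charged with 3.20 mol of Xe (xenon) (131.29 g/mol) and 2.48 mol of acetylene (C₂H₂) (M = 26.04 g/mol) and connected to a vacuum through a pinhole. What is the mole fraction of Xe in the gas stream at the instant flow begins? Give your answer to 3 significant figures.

Effusion rate of each component ∝ n_i/√M_i (partial pressure × 1/√M).
x_Xe(eff) = (n_Xe/√M_Xe) / (n_Xe/√M_Xe + n_C₂H₂/√M_C₂H₂)
= (3.20/√131.29) / (3.20/√131.29 + 2.48/√26.04) = 0.2793/(0.2793 + 0.4860) = 0.365.

0.365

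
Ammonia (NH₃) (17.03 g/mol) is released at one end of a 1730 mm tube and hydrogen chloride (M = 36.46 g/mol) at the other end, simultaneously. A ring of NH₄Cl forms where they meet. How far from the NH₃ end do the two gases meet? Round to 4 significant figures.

1028 mm

The fronts meet when d_NH₃ + d_HCl = L with d_NH₃/d_HCl = √(M_HCl/M_NH₃) (Graham's law). Here √(M_HCl/M_NH₃) = √(36.46/17.03) = 1.463.
With d_NH₃ + d_HCl = 1730 mm, d_HCl = 1730/(1 + 1.463) = 702.3 mm.
d_NH₃ = 1730 − 702.3 = 1028 mm.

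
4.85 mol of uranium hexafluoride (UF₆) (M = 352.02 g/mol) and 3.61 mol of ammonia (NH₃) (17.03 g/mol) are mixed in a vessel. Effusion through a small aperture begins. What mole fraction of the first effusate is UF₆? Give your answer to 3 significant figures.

The effusion rate of species i is ∝ p_i/√M_i ∝ n_i/√M_i.
x_UF₆(eff) = (n_UF₆/√M_UF₆) / (n_UF₆/√M_UF₆ + n_NH₃/√M_NH₃)
= (4.85/√352.02) / (4.85/√352.02 + 3.61/√17.03) = 0.2585/(0.2585 + 0.8748) = 0.228.

0.228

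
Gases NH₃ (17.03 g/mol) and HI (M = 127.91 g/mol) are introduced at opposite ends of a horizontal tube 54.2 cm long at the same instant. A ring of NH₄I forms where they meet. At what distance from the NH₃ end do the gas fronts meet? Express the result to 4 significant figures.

39.71 cm

Graham's law gives d_NH₃/d_HI = rate_NH₃/rate_HI = √(M_HI/M_NH₃) = √(127.91/17.03) = 2.741.
With d_NH₃ + d_HI = 54.2 cm, d_HI = 54.2/(1 + 2.741) = 14.49 cm.
d_NH₃ = 54.2 − 14.49 = 39.71 cm.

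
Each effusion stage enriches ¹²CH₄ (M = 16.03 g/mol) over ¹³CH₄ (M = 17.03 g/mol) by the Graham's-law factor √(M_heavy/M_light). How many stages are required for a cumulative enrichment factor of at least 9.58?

Single-stage factor α = √(17.03/16.03), so ln α = ½ ln(1.06238) = 0.03026.
Need α^N ≥ 9.58 ⇒ N ≥ ln(9.58) / ln α = 2.260 / 0.03026 = 74.68.
Minimum whole number of stages: N = 75.

75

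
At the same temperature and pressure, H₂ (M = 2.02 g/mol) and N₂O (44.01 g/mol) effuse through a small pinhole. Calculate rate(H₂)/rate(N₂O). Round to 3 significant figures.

Using Graham's law: rate_H₂/rate_N₂O = √(M_N₂O/M_H₂) = √(44.01/2.02) = √21.79 = 4.67.

4.67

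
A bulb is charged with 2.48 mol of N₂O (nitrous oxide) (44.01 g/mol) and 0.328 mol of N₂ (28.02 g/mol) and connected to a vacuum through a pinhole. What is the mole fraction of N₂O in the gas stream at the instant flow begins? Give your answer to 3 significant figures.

Rate_i ∝ x_i/√M_i (Graham's law weighted by mole fraction), so the effusate composition follows n_i/√M_i.
Mole fraction of N₂O in the effusate = (n_N₂O/√M_N₂O) / (n_N₂O/√M_N₂O + n_N₂/√M_N₂)
= (2.48/√44.01) / (2.48/√44.01 + 0.328/√28.02) = 0.3738/(0.3738 + 0.06196) = 0.858.

0.858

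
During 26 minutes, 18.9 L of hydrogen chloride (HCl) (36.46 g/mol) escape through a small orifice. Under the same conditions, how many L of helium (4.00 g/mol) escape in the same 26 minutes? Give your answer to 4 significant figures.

Using Graham's law: rate_He/rate_HCl = √(M_HCl/M_He) = √(36.46/4.00) = √9.115 = 3.019.
So the volume for He is 18.9 × 3.019 = 57.06 L.

57.06 L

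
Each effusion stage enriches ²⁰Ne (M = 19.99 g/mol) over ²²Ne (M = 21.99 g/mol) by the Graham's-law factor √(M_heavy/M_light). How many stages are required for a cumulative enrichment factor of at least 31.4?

Per stage α = (21.99/19.99)^(1/2) = 1.10005^0.5, giving ln α = 0.04768.
Need α^N ≥ 31.4 ⇒ N ≥ ln(31.4) / ln α = 3.447 / 0.04768 = 72.29.
Rounding up, N = 73 stages.

73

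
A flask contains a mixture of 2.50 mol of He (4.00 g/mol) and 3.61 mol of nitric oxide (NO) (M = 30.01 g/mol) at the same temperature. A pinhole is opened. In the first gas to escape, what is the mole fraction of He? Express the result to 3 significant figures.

Effusion rate of each component ∝ n_i/√M_i (partial pressure × 1/√M).
x_He(eff) = (n_He/√M_He) / (n_He/√M_He + n_NO/√M_NO)
= (2.50/√4.00) / (2.50/√4.00 + 3.61/√30.01) = 1.250/(1.250 + 0.6590) = 0.655.

0.655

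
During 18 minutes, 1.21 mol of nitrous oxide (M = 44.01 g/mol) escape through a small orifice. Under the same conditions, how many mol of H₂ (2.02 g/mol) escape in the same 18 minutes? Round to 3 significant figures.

Graham's law gives rate_H₂/rate_N₂O = √(M_N₂O/M_H₂) = √(44.01/2.02) = √21.79 = 4.668.
So the amount for H₂ is 1.21 × 4.668 = 5.65 mol.

5.65 mol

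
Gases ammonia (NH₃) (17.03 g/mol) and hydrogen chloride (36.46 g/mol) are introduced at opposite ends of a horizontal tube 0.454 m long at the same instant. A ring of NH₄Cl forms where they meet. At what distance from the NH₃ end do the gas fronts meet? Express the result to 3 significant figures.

The fronts meet when d_NH₃ + d_HCl = L with d_NH₃/d_HCl = √(M_HCl/M_NH₃) (Graham's law). Here √(M_HCl/M_NH₃) = √(36.46/17.03) = 1.463.
With d_NH₃ + d_HCl = 0.454 m, d_HCl = 0.454/(1 + 1.463) = 0.1843 m.
d_NH₃ = 0.454 − 0.1843 = 0.270 m.

0.270 m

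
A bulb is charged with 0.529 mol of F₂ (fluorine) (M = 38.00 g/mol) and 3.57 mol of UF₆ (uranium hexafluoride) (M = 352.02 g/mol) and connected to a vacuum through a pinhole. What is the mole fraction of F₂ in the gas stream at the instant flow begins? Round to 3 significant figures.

Rate_i ∝ x_i/√M_i (Graham's law weighted by mole fraction), so the effusate composition follows n_i/√M_i.
So x_F₂ in the escaping gas = (n_F₂/√M_F₂) / Σ(n_i/√M_i)
= (0.529/√38.00) / (0.529/√38.00 + 3.57/√352.02) = 0.08582/(0.08582 + 0.1903) = 0.311.

0.311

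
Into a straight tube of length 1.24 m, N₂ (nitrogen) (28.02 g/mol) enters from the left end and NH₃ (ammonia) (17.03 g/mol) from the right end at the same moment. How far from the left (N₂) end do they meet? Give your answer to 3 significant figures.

Distances travelled in equal time are proportional to diffusion rates, so d_N₂/d_NH₃ = √(M_NH₃/M_N₂) = √(17.03/28.02) = 0.7796.
With d_N₂ + d_NH₃ = 1.24 m, d_NH₃ = 1.24/(1 + 0.7796) = 0.6968 m.
d_N₂ = 1.24 − 0.6968 = 0.543 m.

0.543 m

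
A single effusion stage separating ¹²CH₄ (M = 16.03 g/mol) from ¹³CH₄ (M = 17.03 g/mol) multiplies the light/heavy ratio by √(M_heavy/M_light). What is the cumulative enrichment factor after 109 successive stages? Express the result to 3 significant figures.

Each stage multiplies the ratio by α = √(17.03/16.03), so after 109 stages the overall factor is α^109 = (17.03/16.03)^(109/2).
= 1.06238^(109/2) = 27.1.

27.1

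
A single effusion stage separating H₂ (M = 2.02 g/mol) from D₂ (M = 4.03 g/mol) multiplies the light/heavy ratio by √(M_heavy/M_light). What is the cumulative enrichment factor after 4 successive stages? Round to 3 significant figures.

3.98

The single-stage factor is √(M_heavy/M_light), so 4 stages give [√(4.03/2.02)]^4 = (4.03/2.02)^(4/2).
= 1.99505^2 = 3.98.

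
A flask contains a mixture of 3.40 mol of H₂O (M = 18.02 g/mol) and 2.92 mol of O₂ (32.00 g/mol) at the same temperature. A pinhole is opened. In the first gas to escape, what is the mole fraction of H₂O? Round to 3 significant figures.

0.608

Each component's effusion rate ∝ (its partial pressure)·(1/√M) ∝ n_i/√M_i.
So x_H₂O in the escaping gas = (n_H₂O/√M_H₂O) / Σ(n_i/√M_i)
= (3.40/√18.02) / (3.40/√18.02 + 2.92/√32.00) = 0.8009/(0.8009 + 0.5162) = 0.608.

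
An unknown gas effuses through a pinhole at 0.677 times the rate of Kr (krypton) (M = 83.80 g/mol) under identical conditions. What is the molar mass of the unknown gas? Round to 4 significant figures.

Graham's law gives rate_X/rate_Kr = √(M_Kr/M_X).
0.677 = √(83.80/M_X)
M_X = 83.80 / 0.677² = 83.80 / 0.4583 = 182.8 g/mol

182.8 g/mol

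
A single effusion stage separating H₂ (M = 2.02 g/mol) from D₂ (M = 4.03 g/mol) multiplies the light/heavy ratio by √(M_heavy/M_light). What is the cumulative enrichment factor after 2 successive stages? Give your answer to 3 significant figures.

Each stage multiplies the ratio by α = √(4.03/2.02), so after 2 stages the overall factor is α^2 = (4.03/2.02)^(2/2).
= 1.99505^1 = 2.00.

2.00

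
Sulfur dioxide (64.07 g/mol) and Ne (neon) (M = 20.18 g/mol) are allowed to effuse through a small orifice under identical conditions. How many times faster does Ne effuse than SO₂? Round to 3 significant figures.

1.78

By Graham's law, rate_Ne/rate_SO₂ = √(M_SO₂/M_Ne) = √(64.07/20.18) = √3.175 = 1.78.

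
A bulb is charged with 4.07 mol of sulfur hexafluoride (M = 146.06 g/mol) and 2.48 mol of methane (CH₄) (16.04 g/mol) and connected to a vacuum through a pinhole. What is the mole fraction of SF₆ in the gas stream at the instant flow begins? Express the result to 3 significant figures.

0.352

The effusion rate of species i is ∝ p_i/√M_i ∝ n_i/√M_i.
So x_SF₆ in the escaping gas = (n_SF₆/√M_SF₆) / Σ(n_i/√M_i)
= (4.07/√146.06) / (4.07/√146.06 + 2.48/√16.04) = 0.3368/(0.3368 + 0.6192) = 0.352.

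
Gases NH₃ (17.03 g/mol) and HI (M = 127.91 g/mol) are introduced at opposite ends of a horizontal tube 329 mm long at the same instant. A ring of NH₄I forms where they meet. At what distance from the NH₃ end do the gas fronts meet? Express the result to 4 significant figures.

Graham's law gives d_NH₃/d_HI = rate_NH₃/rate_HI = √(M_HI/M_NH₃) = √(127.91/17.03) = 2.741.
With d_NH₃ + d_HI = 329 mm, d_HI = 329/(1 + 2.741) = 87.95 mm.
d_NH₃ = 329 − 87.95 = 241.0 mm.

241.0 mm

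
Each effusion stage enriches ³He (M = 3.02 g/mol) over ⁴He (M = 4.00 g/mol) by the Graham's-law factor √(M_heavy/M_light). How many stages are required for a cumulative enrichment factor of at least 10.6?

Per stage α = (4.00/3.02)^(1/2) = 1.32450^0.5, giving ln α = 0.1405.
Need α^N ≥ 10.6 ⇒ N ≥ ln(10.6) / ln α = 2.361 / 0.1405 = 16.80.
Rounding up, N = 17 stages.

17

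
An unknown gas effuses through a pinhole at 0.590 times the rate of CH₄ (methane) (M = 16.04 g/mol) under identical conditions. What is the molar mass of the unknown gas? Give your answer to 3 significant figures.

46.1 g/mol

Using Graham's law: rate_X/rate_CH₄ = √(M_CH₄/M_X).
0.590 = √(16.04/M_X)
M_X = 16.04 / 0.590² = 16.04 / 0.3481 = 46.1 g/mol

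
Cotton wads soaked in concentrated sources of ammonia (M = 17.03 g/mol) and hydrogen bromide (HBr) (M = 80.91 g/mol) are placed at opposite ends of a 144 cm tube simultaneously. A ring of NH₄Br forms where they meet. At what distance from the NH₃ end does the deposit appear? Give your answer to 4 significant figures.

98.71 cm

The fronts meet when d_NH₃ + d_HBr = L with d_NH₃/d_HBr = √(M_HBr/M_NH₃) (Graham's law). Here √(M_HBr/M_NH₃) = √(80.91/17.03) = 2.180.
With d_NH₃ + d_HBr = 144 cm, d_HBr = 144/(1 + 2.180) = 45.29 cm.
d_NH₃ = 144 − 45.29 = 98.71 cm.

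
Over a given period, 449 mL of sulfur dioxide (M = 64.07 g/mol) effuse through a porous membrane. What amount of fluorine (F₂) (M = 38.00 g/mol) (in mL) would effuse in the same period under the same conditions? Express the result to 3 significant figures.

583 mL

Using Graham's law: rate_F₂/rate_SO₂ = √(M_SO₂/M_F₂) = √(64.07/38.00) = √1.686 = 1.298.
So the volume for F₂ is 449 × 1.298 = 583 mL.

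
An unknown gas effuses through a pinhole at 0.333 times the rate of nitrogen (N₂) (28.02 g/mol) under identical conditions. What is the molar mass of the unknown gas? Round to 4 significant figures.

From Graham's law, rate_X/rate_N₂ = √(M_N₂/M_X).
0.333 = √(28.02/M_X)
M_X = 28.02 / 0.333² = 28.02 / 0.1109 = 252.7 g/mol

252.7 g/mol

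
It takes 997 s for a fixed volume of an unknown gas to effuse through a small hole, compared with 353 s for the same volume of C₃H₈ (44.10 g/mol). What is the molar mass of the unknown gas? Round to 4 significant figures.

351.8 g/mol

Using Graham's law: t_X/t_C₃H₈ = √(M_X/M_C₃H₈).
997/353 = 2.824 = √(M_X/44.10)
M_X = 44.10 × 2.824² = 44.10 × 7.977 = 351.8 g/mol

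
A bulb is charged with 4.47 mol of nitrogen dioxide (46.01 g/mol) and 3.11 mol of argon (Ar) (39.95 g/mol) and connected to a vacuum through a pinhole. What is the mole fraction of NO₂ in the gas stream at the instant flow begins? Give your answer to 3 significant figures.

0.573

Rate_i ∝ x_i/√M_i (Graham's law weighted by mole fraction), so the effusate composition follows n_i/√M_i.
x_NO₂(eff) = (n_NO₂/√M_NO₂) / (n_NO₂/√M_NO₂ + n_Ar/√M_Ar)
= (4.47/√46.01) / (4.47/√46.01 + 3.11/√39.95) = 0.6590/(0.6590 + 0.4920) = 0.573.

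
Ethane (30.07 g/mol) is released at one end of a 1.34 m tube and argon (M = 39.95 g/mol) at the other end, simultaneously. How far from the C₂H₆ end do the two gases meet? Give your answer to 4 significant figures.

Graham's law gives d_C₂H₆/d_Ar = rate_C₂H₆/rate_Ar = √(M_Ar/M_C₂H₆) = √(39.95/30.07) = 1.153.
With d_C₂H₆ + d_Ar = 1.34 m, d_Ar = 1.34/(1 + 1.153) = 0.6225 m.
d_C₂H₆ = 1.34 − 0.6225 = 0.7175 m.

0.7175 m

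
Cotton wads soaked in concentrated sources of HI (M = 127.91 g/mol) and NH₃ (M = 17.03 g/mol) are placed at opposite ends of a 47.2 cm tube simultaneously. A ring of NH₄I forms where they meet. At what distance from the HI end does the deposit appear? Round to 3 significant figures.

In equal time, each gas travels a distance ∝ its rate ∝ 1/√M, so d_HI/d_NH₃ = √(M_NH₃/M_HI) = √(17.03/127.91) = 0.3649.
With d_HI + d_NH₃ = 47.2 cm, d_NH₃ = 47.2/(1 + 0.3649) = 34.58 cm.
d_HI = 47.2 − 34.58 = 12.6 cm.

12.6 cm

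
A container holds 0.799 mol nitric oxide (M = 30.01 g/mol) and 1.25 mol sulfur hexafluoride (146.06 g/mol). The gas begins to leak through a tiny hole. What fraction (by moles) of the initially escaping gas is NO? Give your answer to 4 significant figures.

Rate_i ∝ x_i/√M_i (Graham's law weighted by mole fraction), so the effusate composition follows n_i/√M_i.
So x_NO in the escaping gas = (n_NO/√M_NO) / Σ(n_i/√M_i)
= (0.799/√30.01) / (0.799/√30.01 + 1.25/√146.06) = 0.1459/(0.1459 + 0.1034) = 0.5851.

0.5851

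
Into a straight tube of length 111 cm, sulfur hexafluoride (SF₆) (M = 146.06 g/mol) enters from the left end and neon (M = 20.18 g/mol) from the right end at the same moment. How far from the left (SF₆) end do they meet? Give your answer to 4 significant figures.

30.08 cm

Graham's law gives d_SF₆/d_Ne = rate_SF₆/rate_Ne = √(M_Ne/M_SF₆) = √(20.18/146.06) = 0.3717.
With d_SF₆ + d_Ne = 111 cm, d_Ne = 111/(1 + 0.3717) = 80.92 cm.
d_SF₆ = 111 − 80.92 = 30.08 cm.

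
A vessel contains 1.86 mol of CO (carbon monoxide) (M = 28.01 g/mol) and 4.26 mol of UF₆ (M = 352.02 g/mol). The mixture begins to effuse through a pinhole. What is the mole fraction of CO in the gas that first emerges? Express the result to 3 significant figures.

0.608

Rate_i ∝ x_i/√M_i (Graham's law weighted by mole fraction), so the effusate composition follows n_i/√M_i.
Mole fraction of CO in the effusate = (n_CO/√M_CO) / (n_CO/√M_CO + n_UF₆/√M_UF₆)
= (1.86/√28.01) / (1.86/√28.01 + 4.26/√352.02) = 0.3514/(0.3514 + 0.2271) = 0.608.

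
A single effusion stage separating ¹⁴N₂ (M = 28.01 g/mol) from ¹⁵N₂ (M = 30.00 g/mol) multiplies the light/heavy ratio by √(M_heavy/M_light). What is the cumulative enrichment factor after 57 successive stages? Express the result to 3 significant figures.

7.07

The single-stage factor is √(M_heavy/M_light), so 57 stages give [√(30.00/28.01)]^57 = (30.00/28.01)^(57/2).
= 1.07105^(57/2) = 7.07.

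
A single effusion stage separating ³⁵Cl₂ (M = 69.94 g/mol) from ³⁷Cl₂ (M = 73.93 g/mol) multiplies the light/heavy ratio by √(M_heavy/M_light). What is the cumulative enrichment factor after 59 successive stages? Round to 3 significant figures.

After 59 stages the ratio has grown by (√(73.93/69.94))^59 = (73.93/69.94)^(59/2).
= 1.05705^(59/2) = 5.14.

5.14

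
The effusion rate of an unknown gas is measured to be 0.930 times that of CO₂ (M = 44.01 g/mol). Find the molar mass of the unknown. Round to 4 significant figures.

50.88 g/mol

By Graham's law, rate_X/rate_CO₂ = √(M_CO₂/M_X).
0.930 = √(44.01/M_X)
M_X = 44.01 / 0.930² = 44.01 / 0.8649 = 50.88 g/mol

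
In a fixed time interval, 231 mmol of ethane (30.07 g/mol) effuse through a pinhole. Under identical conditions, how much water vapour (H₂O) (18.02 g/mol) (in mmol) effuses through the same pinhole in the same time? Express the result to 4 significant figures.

From Graham's law, rate_H₂O/rate_C₂H₆ = √(M_C₂H₆/M_H₂O) = √(30.07/18.02) = √1.669 = 1.292.
So the amount for H₂O is 231 × 1.292 = 298.4 mmol.

298.4 mmol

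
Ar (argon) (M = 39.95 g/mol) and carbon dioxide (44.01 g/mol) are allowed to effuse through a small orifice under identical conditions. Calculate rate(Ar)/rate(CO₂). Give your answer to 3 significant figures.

By Graham's law, rate_Ar/rate_CO₂ = √(M_CO₂/M_Ar) = √(44.01/39.95) = √1.102 = 1.05.

1.05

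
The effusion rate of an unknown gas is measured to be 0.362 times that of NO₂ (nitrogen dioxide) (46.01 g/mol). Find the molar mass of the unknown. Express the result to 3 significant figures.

By Graham's law, rate_X/rate_NO₂ = √(M_NO₂/M_X).
0.362 = √(46.01/M_X)
M_X = 46.01 / 0.362² = 46.01 / 0.1310 = 351 g/mol

351 g/mol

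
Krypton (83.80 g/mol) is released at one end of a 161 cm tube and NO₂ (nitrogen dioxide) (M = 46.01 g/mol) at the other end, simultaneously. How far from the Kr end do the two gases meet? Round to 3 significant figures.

The fronts meet when d_Kr + d_NO₂ = L with d_Kr/d_NO₂ = √(M_NO₂/M_Kr) (Graham's law). Here √(M_NO₂/M_Kr) = √(46.01/83.80) = 0.7410.
With d_Kr + d_NO₂ = 161 cm, d_NO₂ = 161/(1 + 0.7410) = 92.48 cm.
d_Kr = 161 − 92.48 = 68.5 cm.

68.5 cm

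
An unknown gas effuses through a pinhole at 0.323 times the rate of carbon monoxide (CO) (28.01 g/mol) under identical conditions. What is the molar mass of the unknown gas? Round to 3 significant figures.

From Graham's law, rate_X/rate_CO = √(M_CO/M_X).
0.323 = √(28.01/M_X)
M_X = 28.01 / 0.323² = 28.01 / 0.1043 = 268 g/mol

268 g/mol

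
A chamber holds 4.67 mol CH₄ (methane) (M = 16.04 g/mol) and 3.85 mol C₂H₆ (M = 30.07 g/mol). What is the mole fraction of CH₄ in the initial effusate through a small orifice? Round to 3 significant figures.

Effusion rate of each component ∝ n_i/√M_i (partial pressure × 1/√M).
Mole fraction of CH₄ in the effusate = (n_CH₄/√M_CH₄) / (n_CH₄/√M_CH₄ + n_C₂H₆/√M_C₂H₆)
= (4.67/√16.04) / (4.67/√16.04 + 3.85/√30.07) = 1.166/(1.166 + 0.7021) = 0.624.

0.624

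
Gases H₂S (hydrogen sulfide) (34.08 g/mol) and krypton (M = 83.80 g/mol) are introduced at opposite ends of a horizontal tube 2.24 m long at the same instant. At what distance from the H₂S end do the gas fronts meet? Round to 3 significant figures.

Distances travelled in equal time are proportional to diffusion rates, so d_H₂S/d_Kr = √(M_Kr/M_H₂S) = √(83.80/34.08) = 1.568.
With d_H₂S + d_Kr = 2.24 m, d_Kr = 2.24/(1 + 1.568) = 0.8722 m.
d_H₂S = 2.24 − 0.8722 = 1.37 m.

1.37 m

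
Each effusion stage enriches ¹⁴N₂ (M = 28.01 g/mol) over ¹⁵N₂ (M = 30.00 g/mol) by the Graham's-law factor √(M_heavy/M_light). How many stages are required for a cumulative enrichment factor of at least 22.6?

91

With α = √(30.00/28.01) per stage, ln α = ½ ln(1.07105) = 0.03432.
Need α^N ≥ 22.6 ⇒ N ≥ ln(22.6) / ln α = 3.118 / 0.03432 = 90.85.
So at least 91 stages are needed.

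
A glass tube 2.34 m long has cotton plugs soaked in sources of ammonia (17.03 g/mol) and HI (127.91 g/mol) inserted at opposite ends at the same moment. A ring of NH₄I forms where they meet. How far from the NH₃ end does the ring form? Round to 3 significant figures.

1.71 m

Graham's law gives d_NH₃/d_HI = rate_NH₃/rate_HI = √(M_HI/M_NH₃) = √(127.91/17.03) = 2.741.
With d_NH₃ + d_HI = 2.34 m, d_HI = 2.34/(1 + 2.741) = 0.6256 m.
d_NH₃ = 2.34 − 0.6256 = 1.71 m.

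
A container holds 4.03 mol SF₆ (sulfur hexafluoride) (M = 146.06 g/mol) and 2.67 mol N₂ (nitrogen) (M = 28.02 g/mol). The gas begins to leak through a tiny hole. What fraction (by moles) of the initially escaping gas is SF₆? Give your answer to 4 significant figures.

0.3980

Rate_i ∝ x_i/√M_i (Graham's law weighted by mole fraction), so the effusate composition follows n_i/√M_i.
x_SF₆(eff) = (n_SF₆/√M_SF₆) / (n_SF₆/√M_SF₆ + n_N₂/√M_N₂)
= (4.03/√146.06) / (4.03/√146.06 + 2.67/√28.02) = 0.3335/(0.3335 + 0.5044) = 0.3980.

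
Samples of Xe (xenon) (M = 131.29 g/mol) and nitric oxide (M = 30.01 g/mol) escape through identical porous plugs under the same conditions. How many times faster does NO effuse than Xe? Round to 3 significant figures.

Graham's law gives rate_NO/rate_Xe = √(M_Xe/M_NO) = √(131.29/30.01) = √4.375 = 2.09.

2.09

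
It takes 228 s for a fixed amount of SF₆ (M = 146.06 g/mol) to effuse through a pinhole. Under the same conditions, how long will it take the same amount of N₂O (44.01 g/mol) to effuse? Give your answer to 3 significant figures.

By Graham's law, t_N₂O/t_SF₆ = √(M_N₂O/M_SF₆) = √(44.01/146.06) = √0.3013 = 0.5489.
So the time for N₂O is 228 × 0.5489 = 125 s.

125 s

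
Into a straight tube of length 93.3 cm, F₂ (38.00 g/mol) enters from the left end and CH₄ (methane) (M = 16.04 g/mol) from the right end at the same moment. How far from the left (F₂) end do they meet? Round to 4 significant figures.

In equal time, each gas travels a distance ∝ its rate ∝ 1/√M, so d_F₂/d_CH₄ = √(M_CH₄/M_F₂) = √(16.04/38.00) = 0.6497.
With d_F₂ + d_CH₄ = 93.3 cm, d_CH₄ = 93.3/(1 + 0.6497) = 56.56 cm.
d_F₂ = 93.3 − 56.56 = 36.74 cm.

36.74 cm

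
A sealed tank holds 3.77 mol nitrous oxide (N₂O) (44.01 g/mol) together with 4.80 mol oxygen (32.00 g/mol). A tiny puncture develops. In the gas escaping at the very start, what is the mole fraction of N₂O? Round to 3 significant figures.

0.401

Each component's effusion rate ∝ (its partial pressure)·(1/√M) ∝ n_i/√M_i.
So x_N₂O in the escaping gas = (n_N₂O/√M_N₂O) / Σ(n_i/√M_i)
= (3.77/√44.01) / (3.77/√44.01 + 4.80/√32.00) = 0.5683/(0.5683 + 0.8485) = 0.401.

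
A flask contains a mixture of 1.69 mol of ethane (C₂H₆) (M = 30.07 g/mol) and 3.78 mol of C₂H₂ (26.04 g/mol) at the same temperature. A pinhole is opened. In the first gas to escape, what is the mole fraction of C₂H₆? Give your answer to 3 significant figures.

The effusion rate of species i is ∝ p_i/√M_i ∝ n_i/√M_i.
x_C₂H₆(eff) = (n_C₂H₆/√M_C₂H₆) / (n_C₂H₆/√M_C₂H₆ + n_C₂H₂/√M_C₂H₂)
= (1.69/√30.07) / (1.69/√30.07 + 3.78/√26.04) = 0.3082/(0.3082 + 0.7407) = 0.294.

0.294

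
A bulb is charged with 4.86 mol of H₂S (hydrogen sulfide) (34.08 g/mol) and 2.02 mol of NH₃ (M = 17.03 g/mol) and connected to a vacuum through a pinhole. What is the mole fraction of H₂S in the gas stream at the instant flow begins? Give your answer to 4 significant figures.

0.6297

Each component's effusion rate ∝ (its partial pressure)·(1/√M) ∝ n_i/√M_i.
Mole fraction of H₂S in the effusate = (n_H₂S/√M_H₂S) / (n_H₂S/√M_H₂S + n_NH₃/√M_NH₃)
= (4.86/√34.08) / (4.86/√34.08 + 2.02/√17.03) = 0.8325/(0.8325 + 0.4895) = 0.6297.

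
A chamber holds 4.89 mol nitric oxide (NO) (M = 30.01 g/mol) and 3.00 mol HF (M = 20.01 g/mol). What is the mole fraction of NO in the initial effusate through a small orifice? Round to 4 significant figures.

Each component's effusion rate ∝ (its partial pressure)·(1/√M) ∝ n_i/√M_i.
Mole fraction of NO in the effusate = (n_NO/√M_NO) / (n_NO/√M_NO + n_HF/√M_HF)
= (4.89/√30.01) / (4.89/√30.01 + 3.00/√20.01) = 0.8926/(0.8926 + 0.6707) = 0.5710.

0.5710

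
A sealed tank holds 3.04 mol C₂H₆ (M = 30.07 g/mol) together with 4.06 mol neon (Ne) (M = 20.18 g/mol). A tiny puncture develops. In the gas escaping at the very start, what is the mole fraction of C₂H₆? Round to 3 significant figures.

Each component's effusion rate ∝ (its partial pressure)·(1/√M) ∝ n_i/√M_i.
So x_C₂H₆ in the escaping gas = (n_C₂H₆/√M_C₂H₆) / Σ(n_i/√M_i)
= (3.04/√30.07) / (3.04/√30.07 + 4.06/√20.18) = 0.5544/(0.5544 + 0.9038) = 0.380.

0.380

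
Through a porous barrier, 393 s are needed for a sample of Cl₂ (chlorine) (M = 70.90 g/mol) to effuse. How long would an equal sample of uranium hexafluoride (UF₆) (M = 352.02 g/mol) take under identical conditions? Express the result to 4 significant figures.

By Graham's law, t_UF₆/t_Cl₂ = √(M_UF₆/M_Cl₂) = √(352.02/70.90) = √4.965 = 2.228.
So the time for UF₆ is 393 × 2.228 = 875.7 s.

875.7 s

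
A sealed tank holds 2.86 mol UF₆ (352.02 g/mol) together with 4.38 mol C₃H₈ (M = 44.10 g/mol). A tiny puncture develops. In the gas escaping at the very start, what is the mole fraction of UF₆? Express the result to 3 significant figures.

0.188

Rate_i ∝ x_i/√M_i (Graham's law weighted by mole fraction), so the effusate composition follows n_i/√M_i.
Mole fraction of UF₆ in the effusate = (n_UF₆/√M_UF₆) / (n_UF₆/√M_UF₆ + n_C₃H₈/√M_C₃H₈)
= (2.86/√352.02) / (2.86/√352.02 + 4.38/√44.10) = 0.1524/(0.1524 + 0.6596) = 0.188.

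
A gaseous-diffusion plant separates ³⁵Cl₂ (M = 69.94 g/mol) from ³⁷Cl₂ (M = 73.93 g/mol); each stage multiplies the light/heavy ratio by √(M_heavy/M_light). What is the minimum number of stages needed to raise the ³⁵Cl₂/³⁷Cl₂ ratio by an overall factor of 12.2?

91

With α = √(73.93/69.94) per stage, ln α = ½ ln(1.05705) = 0.02774.
Need α^N ≥ 12.2 ⇒ N ≥ ln(12.2) / ln α = 2.501 / 0.02774 = 90.17.
So at least 91 stages are needed.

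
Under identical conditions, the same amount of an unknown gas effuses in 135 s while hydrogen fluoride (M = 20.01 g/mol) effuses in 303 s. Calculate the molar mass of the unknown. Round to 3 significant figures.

Since effusion rate ∝ 1/√M, t_X/t_HF = √(M_X/M_HF).
135/303 = 0.4455 = √(M_X/20.01)
M_X = 20.01 × 0.4455² = 20.01 × 0.1985 = 3.97 g/mol

3.97 g/mol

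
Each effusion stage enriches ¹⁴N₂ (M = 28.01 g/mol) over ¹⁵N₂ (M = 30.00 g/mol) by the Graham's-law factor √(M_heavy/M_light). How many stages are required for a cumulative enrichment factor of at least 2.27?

24

Single-stage factor α = √(30.00/28.01), so ln α = ½ ln(1.07105) = 0.03432.
Need α^N ≥ 2.27 ⇒ N ≥ ln(2.27) / ln α = 0.8198 / 0.03432 = 23.89.
So at least 24 stages are needed.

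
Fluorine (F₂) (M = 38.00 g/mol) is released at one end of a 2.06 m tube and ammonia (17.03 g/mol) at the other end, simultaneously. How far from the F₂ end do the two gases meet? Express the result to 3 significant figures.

In equal time, each gas travels a distance ∝ its rate ∝ 1/√M, so d_F₂/d_NH₃ = √(M_NH₃/M_F₂) = √(17.03/38.00) = 0.6694.
With d_F₂ + d_NH₃ = 2.06 m, d_NH₃ = 2.06/(1 + 0.6694) = 1.234 m.
d_F₂ = 2.06 − 1.234 = 0.826 m.

0.826 m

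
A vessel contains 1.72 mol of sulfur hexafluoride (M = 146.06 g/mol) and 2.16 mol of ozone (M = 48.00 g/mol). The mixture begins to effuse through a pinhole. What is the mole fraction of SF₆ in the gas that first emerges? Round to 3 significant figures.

0.313

Effusion rate of each component ∝ n_i/√M_i (partial pressure × 1/√M).
Mole fraction of SF₆ in the effusate = (n_SF₆/√M_SF₆) / (n_SF₆/√M_SF₆ + n_O₃/√M_O₃)
= (1.72/√146.06) / (1.72/√146.06 + 2.16/√48.00) = 0.1423/(0.1423 + 0.3118) = 0.313.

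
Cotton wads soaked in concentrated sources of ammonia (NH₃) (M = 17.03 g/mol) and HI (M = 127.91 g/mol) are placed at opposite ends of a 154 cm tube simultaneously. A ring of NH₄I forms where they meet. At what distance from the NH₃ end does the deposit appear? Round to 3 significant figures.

In equal time, each gas travels a distance ∝ its rate ∝ 1/√M, so d_NH₃/d_HI = √(M_HI/M_NH₃) = √(127.91/17.03) = 2.741.
With d_NH₃ + d_HI = 154 cm, d_HI = 154/(1 + 2.741) = 41.17 cm.
d_NH₃ = 154 − 41.17 = 113 cm.

113 cm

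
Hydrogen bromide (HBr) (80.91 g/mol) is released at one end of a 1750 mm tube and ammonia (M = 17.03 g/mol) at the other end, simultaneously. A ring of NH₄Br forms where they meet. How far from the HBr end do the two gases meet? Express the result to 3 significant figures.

550 mm

Distances travelled in equal time are proportional to diffusion rates, so d_HBr/d_NH₃ = √(M_NH₃/M_HBr) = √(17.03/80.91) = 0.4588.
With d_HBr + d_NH₃ = 1750 mm, d_NH₃ = 1750/(1 + 0.4588) = 1200 mm.
d_HBr = 1750 − 1200 = 550 mm.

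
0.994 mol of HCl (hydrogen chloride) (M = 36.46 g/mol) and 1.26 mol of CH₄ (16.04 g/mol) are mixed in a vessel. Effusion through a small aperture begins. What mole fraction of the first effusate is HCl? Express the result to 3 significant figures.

The effusion rate of species i is ∝ p_i/√M_i ∝ n_i/√M_i.
x_HCl(eff) = (n_HCl/√M_HCl) / (n_HCl/√M_HCl + n_CH₄/√M_CH₄)
= (0.994/√36.46) / (0.994/√36.46 + 1.26/√16.04) = 0.1646/(0.1646 + 0.3146) = 0.344.

0.344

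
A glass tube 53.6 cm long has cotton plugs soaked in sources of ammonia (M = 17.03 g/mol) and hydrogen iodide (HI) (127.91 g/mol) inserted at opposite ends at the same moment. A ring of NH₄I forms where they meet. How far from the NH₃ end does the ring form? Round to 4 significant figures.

39.27 cm

Graham's law gives d_NH₃/d_HI = rate_NH₃/rate_HI = √(M_HI/M_NH₃) = √(127.91/17.03) = 2.741.
With d_NH₃ + d_HI = 53.6 cm, d_HI = 53.6/(1 + 2.741) = 14.33 cm.
d_NH₃ = 53.6 − 14.33 = 39.27 cm.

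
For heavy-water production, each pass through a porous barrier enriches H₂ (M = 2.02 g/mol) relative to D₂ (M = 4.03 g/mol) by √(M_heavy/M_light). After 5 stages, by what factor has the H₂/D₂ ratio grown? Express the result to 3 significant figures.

5.62

Each stage multiplies the ratio by α = √(4.03/2.02), so after 5 stages the overall factor is α^5 = (4.03/2.02)^(5/2).
= 1.99505^(5/2) = 5.62.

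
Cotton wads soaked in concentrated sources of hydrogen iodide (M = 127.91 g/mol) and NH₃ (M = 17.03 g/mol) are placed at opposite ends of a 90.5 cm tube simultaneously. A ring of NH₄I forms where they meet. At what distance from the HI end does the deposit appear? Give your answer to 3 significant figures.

Graham's law gives d_HI/d_NH₃ = rate_HI/rate_NH₃ = √(M_NH₃/M_HI) = √(17.03/127.91) = 0.3649.
With d_HI + d_NH₃ = 90.5 cm, d_NH₃ = 90.5/(1 + 0.3649) = 66.31 cm.
d_HI = 90.5 − 66.31 = 24.2 cm.

24.2 cm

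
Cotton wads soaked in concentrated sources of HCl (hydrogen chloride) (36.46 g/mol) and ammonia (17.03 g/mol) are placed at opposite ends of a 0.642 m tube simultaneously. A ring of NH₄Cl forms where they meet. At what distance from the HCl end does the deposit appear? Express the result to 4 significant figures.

In equal time, each gas travels a distance ∝ its rate ∝ 1/√M, so d_HCl/d_NH₃ = √(M_NH₃/M_HCl) = √(17.03/36.46) = 0.6834.
With d_HCl + d_NH₃ = 0.642 m, d_NH₃ = 0.642/(1 + 0.6834) = 0.3814 m.
d_HCl = 0.642 − 0.3814 = 0.2606 m.

0.2606 m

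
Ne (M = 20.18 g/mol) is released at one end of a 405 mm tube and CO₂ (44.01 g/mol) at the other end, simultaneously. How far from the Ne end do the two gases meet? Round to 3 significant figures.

Distances travelled in equal time are proportional to diffusion rates, so d_Ne/d_CO₂ = √(M_CO₂/M_Ne) = √(44.01/20.18) = 1.477.
With d_Ne + d_CO₂ = 405 mm, d_CO₂ = 405/(1 + 1.477) = 163.5 mm.
d_Ne = 405 − 163.5 = 241 mm.

241 mm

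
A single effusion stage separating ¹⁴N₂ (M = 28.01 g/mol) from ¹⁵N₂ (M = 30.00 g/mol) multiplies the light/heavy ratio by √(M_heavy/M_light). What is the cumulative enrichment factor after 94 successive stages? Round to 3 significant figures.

Each stage multiplies the ratio by α = √(30.00/28.01), so after 94 stages the overall factor is α^94 = (30.00/28.01)^(94/2).
= 1.07105^47 = 25.2.

25.2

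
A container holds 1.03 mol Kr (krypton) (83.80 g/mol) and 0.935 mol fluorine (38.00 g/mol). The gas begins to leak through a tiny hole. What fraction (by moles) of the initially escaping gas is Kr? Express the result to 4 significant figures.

Rate_i ∝ x_i/√M_i (Graham's law weighted by mole fraction), so the effusate composition follows n_i/√M_i.
x_Kr(eff) = (n_Kr/√M_Kr) / (n_Kr/√M_Kr + n_F₂/√M_F₂)
= (1.03/√83.80) / (1.03/√83.80 + 0.935/√38.00) = 0.1125/(0.1125 + 0.1517) = 0.4259.

0.4259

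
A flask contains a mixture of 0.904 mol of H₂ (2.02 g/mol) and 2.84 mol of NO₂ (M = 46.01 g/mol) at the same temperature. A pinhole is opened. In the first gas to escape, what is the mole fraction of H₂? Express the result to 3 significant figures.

0.603

Each component's effusion rate ∝ (its partial pressure)·(1/√M) ∝ n_i/√M_i.
x_H₂(eff) = (n_H₂/√M_H₂) / (n_H₂/√M_H₂ + n_NO₂/√M_NO₂)
= (0.904/√2.02) / (0.904/√2.02 + 2.84/√46.01) = 0.6361/(0.6361 + 0.4187) = 0.603.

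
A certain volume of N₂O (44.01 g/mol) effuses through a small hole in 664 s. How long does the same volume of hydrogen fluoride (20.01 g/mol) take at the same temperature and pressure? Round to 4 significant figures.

447.7 s

Since effusion rate ∝ 1/√M, t_HF/t_N₂O = √(M_HF/M_N₂O) = √(20.01/44.01) = √0.4547 = 0.6743.
So the time for HF is 664 × 0.6743 = 447.7 s.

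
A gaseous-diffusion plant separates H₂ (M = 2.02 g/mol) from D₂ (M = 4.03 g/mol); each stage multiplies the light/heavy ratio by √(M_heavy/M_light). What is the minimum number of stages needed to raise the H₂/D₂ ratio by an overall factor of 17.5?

9

Per stage α = (4.03/2.02)^(1/2) = 1.99505^0.5, giving ln α = 0.3453.
Need α^N ≥ 17.5 ⇒ N ≥ ln(17.5) / ln α = 2.862 / 0.3453 = 8.29.
Rounding up, N = 9 stages.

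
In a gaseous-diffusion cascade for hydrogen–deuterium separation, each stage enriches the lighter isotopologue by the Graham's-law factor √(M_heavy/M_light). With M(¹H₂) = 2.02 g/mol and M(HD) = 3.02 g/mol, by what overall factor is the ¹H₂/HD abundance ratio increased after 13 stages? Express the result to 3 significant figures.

13.7

The single-stage factor is √(M_heavy/M_light), so 13 stages give [√(3.02/2.02)]^13 = (3.02/2.02)^(13/2).
= 1.49505^(13/2) = 13.7.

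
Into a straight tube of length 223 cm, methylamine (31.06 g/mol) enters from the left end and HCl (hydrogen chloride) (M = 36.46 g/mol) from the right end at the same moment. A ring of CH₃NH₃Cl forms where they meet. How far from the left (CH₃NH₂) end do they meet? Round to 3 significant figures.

116 cm

Distances travelled in equal time are proportional to diffusion rates, so d_CH₃NH₂/d_HCl = √(M_HCl/M_CH₃NH₂) = √(36.46/31.06) = 1.083.
With d_CH₃NH₂ + d_HCl = 223 cm, d_HCl = 223/(1 + 1.083) = 107.0 cm.
d_CH₃NH₂ = 223 − 107.0 = 116 cm.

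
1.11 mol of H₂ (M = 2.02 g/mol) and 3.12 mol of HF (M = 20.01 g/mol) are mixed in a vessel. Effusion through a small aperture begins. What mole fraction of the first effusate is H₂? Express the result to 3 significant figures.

Each component's effusion rate ∝ (its partial pressure)·(1/√M) ∝ n_i/√M_i.
So x_H₂ in the escaping gas = (n_H₂/√M_H₂) / Σ(n_i/√M_i)
= (1.11/√2.02) / (1.11/√2.02 + 3.12/√20.01) = 0.7810/(0.7810 + 0.6975) = 0.528.

0.528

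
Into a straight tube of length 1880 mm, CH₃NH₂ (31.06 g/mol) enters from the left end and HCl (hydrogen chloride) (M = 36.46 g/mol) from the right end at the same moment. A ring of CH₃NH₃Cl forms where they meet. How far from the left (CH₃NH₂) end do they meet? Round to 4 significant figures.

977.6 mm

Distances travelled in equal time are proportional to diffusion rates, so d_CH₃NH₂/d_HCl = √(M_HCl/M_CH₃NH₂) = √(36.46/31.06) = 1.083.
With d_CH₃NH₂ + d_HCl = 1880 mm, d_HCl = 1880/(1 + 1.083) = 902.4 mm.
d_CH₃NH₂ = 1880 − 902.4 = 977.6 mm.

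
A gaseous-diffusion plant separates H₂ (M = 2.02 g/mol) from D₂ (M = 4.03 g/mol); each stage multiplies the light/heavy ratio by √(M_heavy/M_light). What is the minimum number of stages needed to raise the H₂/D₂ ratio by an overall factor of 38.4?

With α = √(4.03/2.02) per stage, ln α = ½ ln(1.99505) = 0.3453.
Need α^N ≥ 38.4 ⇒ N ≥ ln(38.4) / ln α = 3.648 / 0.3453 = 10.56.
Minimum whole number of stages: N = 11.

11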